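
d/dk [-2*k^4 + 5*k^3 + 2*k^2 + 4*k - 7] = -8*k^3 + 15*k^2 + 4*k + 4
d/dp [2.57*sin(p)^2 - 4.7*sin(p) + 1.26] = (5.14*sin(p) - 4.7)*cos(p)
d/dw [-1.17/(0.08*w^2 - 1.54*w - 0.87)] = (0.1872*w - 1.8018)/(-0.08*w^2 + 1.54*w + 0.87)^2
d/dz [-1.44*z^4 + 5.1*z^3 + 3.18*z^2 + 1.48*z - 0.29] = -5.76*z^3 + 15.3*z^2 + 6.36*z + 1.48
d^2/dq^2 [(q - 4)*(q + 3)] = 2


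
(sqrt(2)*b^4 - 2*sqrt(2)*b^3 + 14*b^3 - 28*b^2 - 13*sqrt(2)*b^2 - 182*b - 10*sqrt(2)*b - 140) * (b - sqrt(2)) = sqrt(2)*b^5 - 2*sqrt(2)*b^4 + 12*b^4 - 27*sqrt(2)*b^3 - 24*b^3 - 156*b^2 + 18*sqrt(2)*b^2 - 120*b + 182*sqrt(2)*b + 140*sqrt(2)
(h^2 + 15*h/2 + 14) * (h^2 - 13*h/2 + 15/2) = h^4 + h^3 - 109*h^2/4 - 139*h/4 + 105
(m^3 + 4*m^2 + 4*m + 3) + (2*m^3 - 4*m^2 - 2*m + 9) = 3*m^3 + 2*m + 12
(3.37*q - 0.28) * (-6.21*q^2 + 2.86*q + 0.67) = -20.9277*q^3 + 11.377*q^2 + 1.4571*q - 0.1876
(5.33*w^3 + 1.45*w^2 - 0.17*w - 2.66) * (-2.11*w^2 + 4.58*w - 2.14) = -11.2463*w^5 + 21.3519*w^4 - 4.4065*w^3 + 1.731*w^2 - 11.819*w + 5.6924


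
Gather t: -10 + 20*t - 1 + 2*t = 22*t - 11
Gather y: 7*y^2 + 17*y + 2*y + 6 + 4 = 7*y^2 + 19*y + 10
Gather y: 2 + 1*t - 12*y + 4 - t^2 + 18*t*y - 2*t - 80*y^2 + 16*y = -t^2 - t - 80*y^2 + y*(18*t + 4) + 6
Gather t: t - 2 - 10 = t - 12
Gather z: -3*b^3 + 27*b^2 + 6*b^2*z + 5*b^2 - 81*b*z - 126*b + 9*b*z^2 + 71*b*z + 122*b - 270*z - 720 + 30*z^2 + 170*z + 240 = -3*b^3 + 32*b^2 - 4*b + z^2*(9*b + 30) + z*(6*b^2 - 10*b - 100) - 480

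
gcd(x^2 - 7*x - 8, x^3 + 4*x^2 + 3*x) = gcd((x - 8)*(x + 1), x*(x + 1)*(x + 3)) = x + 1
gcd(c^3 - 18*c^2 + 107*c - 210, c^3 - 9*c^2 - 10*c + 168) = c^2 - 13*c + 42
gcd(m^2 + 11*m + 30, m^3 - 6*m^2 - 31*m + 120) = m + 5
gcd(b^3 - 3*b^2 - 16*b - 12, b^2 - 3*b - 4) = b + 1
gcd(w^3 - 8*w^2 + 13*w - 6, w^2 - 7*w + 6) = w^2 - 7*w + 6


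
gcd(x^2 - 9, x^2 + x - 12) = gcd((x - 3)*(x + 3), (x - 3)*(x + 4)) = x - 3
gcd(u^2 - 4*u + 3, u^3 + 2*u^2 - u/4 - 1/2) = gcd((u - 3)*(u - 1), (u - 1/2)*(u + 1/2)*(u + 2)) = 1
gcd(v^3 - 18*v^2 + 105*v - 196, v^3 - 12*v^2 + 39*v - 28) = v^2 - 11*v + 28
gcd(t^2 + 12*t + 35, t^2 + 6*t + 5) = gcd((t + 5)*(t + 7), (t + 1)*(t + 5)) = t + 5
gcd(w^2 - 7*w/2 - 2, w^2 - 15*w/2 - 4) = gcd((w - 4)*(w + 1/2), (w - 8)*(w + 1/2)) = w + 1/2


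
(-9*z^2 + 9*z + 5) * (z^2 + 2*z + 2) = -9*z^4 - 9*z^3 + 5*z^2 + 28*z + 10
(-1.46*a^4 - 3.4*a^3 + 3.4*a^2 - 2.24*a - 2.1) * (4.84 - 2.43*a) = 3.5478*a^5 + 1.1956*a^4 - 24.718*a^3 + 21.8992*a^2 - 5.7386*a - 10.164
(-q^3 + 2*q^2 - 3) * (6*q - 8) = -6*q^4 + 20*q^3 - 16*q^2 - 18*q + 24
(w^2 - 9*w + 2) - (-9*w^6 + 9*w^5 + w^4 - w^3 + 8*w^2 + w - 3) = 9*w^6 - 9*w^5 - w^4 + w^3 - 7*w^2 - 10*w + 5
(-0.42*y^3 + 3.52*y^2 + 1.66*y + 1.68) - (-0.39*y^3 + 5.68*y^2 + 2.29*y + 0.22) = -0.03*y^3 - 2.16*y^2 - 0.63*y + 1.46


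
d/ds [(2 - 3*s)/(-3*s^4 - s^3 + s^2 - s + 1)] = (9*s^4 + 3*s^3 - 3*s^2 + 3*s - (3*s - 2)*(12*s^3 + 3*s^2 - 2*s + 1) - 3)/(3*s^4 + s^3 - s^2 + s - 1)^2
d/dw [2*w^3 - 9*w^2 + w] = 6*w^2 - 18*w + 1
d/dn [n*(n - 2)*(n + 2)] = 3*n^2 - 4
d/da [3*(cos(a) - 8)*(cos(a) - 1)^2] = 3*(17 - 3*cos(a))*(cos(a) - 1)*sin(a)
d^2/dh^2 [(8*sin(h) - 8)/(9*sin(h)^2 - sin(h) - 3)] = 8*(81*sin(h)^5 - 315*sin(h)^4 + 27*sin(h)^3 + 374*sin(h)^2 - 204*sin(h) + 62)/(-9*sin(h)^2 + sin(h) + 3)^3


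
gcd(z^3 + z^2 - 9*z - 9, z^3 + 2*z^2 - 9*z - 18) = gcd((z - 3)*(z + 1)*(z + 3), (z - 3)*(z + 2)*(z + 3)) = z^2 - 9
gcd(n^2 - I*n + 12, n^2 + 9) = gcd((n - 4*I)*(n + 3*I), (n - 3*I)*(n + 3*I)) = n + 3*I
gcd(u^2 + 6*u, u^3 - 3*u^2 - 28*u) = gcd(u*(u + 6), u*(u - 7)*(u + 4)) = u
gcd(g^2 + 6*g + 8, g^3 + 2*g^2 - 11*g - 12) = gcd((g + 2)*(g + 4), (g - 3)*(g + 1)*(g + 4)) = g + 4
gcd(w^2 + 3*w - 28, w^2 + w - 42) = w + 7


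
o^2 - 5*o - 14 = (o - 7)*(o + 2)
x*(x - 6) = x^2 - 6*x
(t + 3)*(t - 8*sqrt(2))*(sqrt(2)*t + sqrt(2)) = sqrt(2)*t^3 - 16*t^2 + 4*sqrt(2)*t^2 - 64*t + 3*sqrt(2)*t - 48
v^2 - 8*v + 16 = (v - 4)^2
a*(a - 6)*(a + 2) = a^3 - 4*a^2 - 12*a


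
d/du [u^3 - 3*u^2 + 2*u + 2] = 3*u^2 - 6*u + 2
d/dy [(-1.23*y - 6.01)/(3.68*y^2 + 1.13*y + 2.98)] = (4.5264*y^2 + 44.2336*y + 3.1259)/(13.5424*y^4 + 8.3168*y^3 + 23.2097*y^2 + 6.7348*y + 8.8804)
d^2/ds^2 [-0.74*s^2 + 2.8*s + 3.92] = -1.48000000000000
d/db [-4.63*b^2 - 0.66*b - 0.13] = -9.26*b - 0.66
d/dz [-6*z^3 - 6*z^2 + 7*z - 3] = -18*z^2 - 12*z + 7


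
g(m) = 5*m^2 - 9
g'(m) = 10*m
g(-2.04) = 11.81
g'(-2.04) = -20.40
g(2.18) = 14.76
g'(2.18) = 21.80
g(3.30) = 45.45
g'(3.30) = 33.00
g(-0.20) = -8.80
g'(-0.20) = -2.00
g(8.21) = 328.02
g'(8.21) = 82.10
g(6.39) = 195.16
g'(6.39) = 63.90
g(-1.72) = 5.79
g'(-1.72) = -17.20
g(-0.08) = -8.97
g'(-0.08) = -0.80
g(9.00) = 396.00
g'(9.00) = 90.00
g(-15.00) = 1116.00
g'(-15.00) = -150.00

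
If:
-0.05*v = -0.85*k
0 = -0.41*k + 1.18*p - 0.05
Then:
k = 0.0588235294117647*v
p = 0.0204386839481555*v + 0.0423728813559322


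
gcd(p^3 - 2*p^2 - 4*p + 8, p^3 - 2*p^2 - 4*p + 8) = p^3 - 2*p^2 - 4*p + 8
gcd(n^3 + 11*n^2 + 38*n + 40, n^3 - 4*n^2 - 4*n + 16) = n + 2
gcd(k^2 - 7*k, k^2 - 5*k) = k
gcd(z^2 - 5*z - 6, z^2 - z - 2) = z + 1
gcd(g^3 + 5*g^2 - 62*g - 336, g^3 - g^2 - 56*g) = g^2 - g - 56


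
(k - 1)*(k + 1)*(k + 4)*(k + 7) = k^4 + 11*k^3 + 27*k^2 - 11*k - 28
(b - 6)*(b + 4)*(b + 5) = b^3 + 3*b^2 - 34*b - 120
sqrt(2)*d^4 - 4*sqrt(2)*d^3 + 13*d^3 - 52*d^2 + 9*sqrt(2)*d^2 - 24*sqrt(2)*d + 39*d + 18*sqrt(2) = (d - 3)*(d - 1)*(d + 6*sqrt(2))*(sqrt(2)*d + 1)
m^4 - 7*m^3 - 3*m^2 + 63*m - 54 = (m - 6)*(m - 3)*(m - 1)*(m + 3)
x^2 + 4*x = x*(x + 4)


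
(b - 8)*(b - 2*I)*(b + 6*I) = b^3 - 8*b^2 + 4*I*b^2 + 12*b - 32*I*b - 96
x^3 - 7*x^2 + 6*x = x*(x - 6)*(x - 1)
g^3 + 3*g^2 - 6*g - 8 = (g - 2)*(g + 1)*(g + 4)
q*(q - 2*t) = q^2 - 2*q*t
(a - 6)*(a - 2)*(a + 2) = a^3 - 6*a^2 - 4*a + 24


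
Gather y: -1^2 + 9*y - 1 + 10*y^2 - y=10*y^2 + 8*y - 2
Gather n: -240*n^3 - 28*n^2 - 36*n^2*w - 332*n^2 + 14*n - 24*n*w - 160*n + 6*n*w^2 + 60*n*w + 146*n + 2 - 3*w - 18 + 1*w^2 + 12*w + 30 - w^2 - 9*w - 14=-240*n^3 + n^2*(-36*w - 360) + n*(6*w^2 + 36*w)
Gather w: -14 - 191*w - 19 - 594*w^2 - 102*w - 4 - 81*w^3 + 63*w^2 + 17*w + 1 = -81*w^3 - 531*w^2 - 276*w - 36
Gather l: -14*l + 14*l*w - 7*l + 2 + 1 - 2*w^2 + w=l*(14*w - 21) - 2*w^2 + w + 3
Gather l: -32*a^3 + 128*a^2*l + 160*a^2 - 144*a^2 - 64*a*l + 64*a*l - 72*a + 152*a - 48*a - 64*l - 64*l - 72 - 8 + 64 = -32*a^3 + 16*a^2 + 32*a + l*(128*a^2 - 128) - 16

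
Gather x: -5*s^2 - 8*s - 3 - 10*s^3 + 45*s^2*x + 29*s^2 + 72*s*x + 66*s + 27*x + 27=-10*s^3 + 24*s^2 + 58*s + x*(45*s^2 + 72*s + 27) + 24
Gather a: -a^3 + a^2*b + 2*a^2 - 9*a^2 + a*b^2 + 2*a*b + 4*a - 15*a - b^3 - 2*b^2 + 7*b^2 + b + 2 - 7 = -a^3 + a^2*(b - 7) + a*(b^2 + 2*b - 11) - b^3 + 5*b^2 + b - 5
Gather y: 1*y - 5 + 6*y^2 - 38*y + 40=6*y^2 - 37*y + 35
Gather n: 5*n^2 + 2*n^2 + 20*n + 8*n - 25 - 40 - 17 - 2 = 7*n^2 + 28*n - 84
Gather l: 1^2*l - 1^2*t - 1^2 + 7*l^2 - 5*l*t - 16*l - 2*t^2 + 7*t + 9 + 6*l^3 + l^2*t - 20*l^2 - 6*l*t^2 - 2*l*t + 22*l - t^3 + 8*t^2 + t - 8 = 6*l^3 + l^2*(t - 13) + l*(-6*t^2 - 7*t + 7) - t^3 + 6*t^2 + 7*t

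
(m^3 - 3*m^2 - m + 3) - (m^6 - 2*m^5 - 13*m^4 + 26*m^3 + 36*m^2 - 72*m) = -m^6 + 2*m^5 + 13*m^4 - 25*m^3 - 39*m^2 + 71*m + 3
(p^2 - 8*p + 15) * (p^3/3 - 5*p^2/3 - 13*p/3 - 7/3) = p^5/3 - 13*p^4/3 + 14*p^3 + 22*p^2/3 - 139*p/3 - 35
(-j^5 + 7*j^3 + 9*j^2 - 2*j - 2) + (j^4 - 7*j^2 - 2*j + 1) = -j^5 + j^4 + 7*j^3 + 2*j^2 - 4*j - 1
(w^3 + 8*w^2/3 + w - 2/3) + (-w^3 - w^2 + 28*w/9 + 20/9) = 5*w^2/3 + 37*w/9 + 14/9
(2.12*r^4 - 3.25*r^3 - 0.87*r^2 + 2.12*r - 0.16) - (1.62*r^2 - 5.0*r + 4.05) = 2.12*r^4 - 3.25*r^3 - 2.49*r^2 + 7.12*r - 4.21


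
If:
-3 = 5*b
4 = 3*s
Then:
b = -3/5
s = 4/3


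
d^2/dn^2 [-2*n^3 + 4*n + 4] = -12*n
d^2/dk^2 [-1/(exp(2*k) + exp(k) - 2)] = (-2*(2*exp(k) + 1)^2*exp(k) + (4*exp(k) + 1)*(exp(2*k) + exp(k) - 2))*exp(k)/(exp(2*k) + exp(k) - 2)^3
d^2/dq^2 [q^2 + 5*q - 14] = 2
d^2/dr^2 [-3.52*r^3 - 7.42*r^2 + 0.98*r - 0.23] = -21.12*r - 14.84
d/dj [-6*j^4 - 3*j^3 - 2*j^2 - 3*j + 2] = -24*j^3 - 9*j^2 - 4*j - 3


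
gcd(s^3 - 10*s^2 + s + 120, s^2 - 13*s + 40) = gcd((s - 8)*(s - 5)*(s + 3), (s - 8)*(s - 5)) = s^2 - 13*s + 40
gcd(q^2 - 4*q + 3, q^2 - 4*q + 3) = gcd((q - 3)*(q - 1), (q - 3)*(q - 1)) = q^2 - 4*q + 3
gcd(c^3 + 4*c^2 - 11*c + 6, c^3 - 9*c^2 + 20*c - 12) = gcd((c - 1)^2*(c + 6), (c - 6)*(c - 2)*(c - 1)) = c - 1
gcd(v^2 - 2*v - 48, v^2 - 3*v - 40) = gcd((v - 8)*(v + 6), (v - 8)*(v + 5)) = v - 8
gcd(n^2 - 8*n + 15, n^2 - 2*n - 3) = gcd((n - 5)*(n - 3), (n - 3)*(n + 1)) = n - 3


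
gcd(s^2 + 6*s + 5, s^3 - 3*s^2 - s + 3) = s + 1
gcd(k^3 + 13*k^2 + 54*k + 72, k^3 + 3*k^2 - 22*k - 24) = k + 6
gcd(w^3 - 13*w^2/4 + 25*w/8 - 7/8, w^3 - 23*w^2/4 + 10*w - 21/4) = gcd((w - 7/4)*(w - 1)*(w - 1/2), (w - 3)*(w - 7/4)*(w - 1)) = w^2 - 11*w/4 + 7/4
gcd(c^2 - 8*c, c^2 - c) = c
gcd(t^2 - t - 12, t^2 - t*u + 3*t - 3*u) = t + 3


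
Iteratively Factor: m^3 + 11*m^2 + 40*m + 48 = (m + 3)*(m^2 + 8*m + 16) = (m + 3)*(m + 4)*(m + 4)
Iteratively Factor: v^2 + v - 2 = (v + 2)*(v - 1)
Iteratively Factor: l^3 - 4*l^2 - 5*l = (l)*(l^2 - 4*l - 5) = l*(l - 5)*(l + 1)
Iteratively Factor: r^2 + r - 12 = (r + 4)*(r - 3)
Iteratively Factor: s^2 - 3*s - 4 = (s - 4)*(s + 1)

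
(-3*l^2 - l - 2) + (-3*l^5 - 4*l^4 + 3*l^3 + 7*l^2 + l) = -3*l^5 - 4*l^4 + 3*l^3 + 4*l^2 - 2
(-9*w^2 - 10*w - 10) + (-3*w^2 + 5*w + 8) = -12*w^2 - 5*w - 2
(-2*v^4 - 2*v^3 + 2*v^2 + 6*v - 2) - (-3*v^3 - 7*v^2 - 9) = -2*v^4 + v^3 + 9*v^2 + 6*v + 7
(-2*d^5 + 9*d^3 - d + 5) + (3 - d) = -2*d^5 + 9*d^3 - 2*d + 8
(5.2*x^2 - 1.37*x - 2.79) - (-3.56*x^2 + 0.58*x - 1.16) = 8.76*x^2 - 1.95*x - 1.63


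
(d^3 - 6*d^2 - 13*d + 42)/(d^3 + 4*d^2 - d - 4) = (d^3 - 6*d^2 - 13*d + 42)/(d^3 + 4*d^2 - d - 4)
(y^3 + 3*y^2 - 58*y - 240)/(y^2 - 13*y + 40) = (y^2 + 11*y + 30)/(y - 5)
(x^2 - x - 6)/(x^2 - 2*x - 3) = (x + 2)/(x + 1)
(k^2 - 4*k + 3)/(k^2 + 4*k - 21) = (k - 1)/(k + 7)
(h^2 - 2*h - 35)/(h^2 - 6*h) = (h^2 - 2*h - 35)/(h*(h - 6))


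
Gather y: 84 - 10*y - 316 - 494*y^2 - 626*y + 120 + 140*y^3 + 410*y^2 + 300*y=140*y^3 - 84*y^2 - 336*y - 112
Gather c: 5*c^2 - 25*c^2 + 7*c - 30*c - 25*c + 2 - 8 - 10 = -20*c^2 - 48*c - 16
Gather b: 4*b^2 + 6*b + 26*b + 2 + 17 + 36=4*b^2 + 32*b + 55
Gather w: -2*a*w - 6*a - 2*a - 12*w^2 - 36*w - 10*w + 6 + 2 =-8*a - 12*w^2 + w*(-2*a - 46) + 8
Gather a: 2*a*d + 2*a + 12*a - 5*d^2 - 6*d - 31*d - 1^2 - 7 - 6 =a*(2*d + 14) - 5*d^2 - 37*d - 14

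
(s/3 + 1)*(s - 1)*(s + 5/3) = s^3/3 + 11*s^2/9 + s/9 - 5/3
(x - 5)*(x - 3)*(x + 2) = x^3 - 6*x^2 - x + 30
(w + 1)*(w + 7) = w^2 + 8*w + 7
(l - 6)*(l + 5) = l^2 - l - 30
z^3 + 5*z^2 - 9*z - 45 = (z - 3)*(z + 3)*(z + 5)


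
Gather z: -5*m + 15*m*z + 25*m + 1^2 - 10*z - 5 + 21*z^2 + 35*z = 20*m + 21*z^2 + z*(15*m + 25) - 4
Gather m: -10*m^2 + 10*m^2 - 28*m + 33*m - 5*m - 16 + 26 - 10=0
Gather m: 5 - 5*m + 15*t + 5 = -5*m + 15*t + 10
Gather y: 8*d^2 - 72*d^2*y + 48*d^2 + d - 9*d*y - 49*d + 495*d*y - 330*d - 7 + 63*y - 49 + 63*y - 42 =56*d^2 - 378*d + y*(-72*d^2 + 486*d + 126) - 98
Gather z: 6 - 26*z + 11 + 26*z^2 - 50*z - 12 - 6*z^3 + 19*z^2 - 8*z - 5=-6*z^3 + 45*z^2 - 84*z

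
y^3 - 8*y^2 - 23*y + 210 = (y - 7)*(y - 6)*(y + 5)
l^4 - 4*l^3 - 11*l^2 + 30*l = l*(l - 5)*(l - 2)*(l + 3)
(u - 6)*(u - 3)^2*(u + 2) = u^4 - 10*u^3 + 21*u^2 + 36*u - 108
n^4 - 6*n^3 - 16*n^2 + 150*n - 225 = (n - 5)*(n - 3)^2*(n + 5)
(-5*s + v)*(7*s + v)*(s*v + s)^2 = -35*s^4*v^2 - 70*s^4*v - 35*s^4 + 2*s^3*v^3 + 4*s^3*v^2 + 2*s^3*v + s^2*v^4 + 2*s^2*v^3 + s^2*v^2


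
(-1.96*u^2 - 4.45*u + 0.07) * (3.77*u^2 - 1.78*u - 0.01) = -7.3892*u^4 - 13.2877*u^3 + 8.2045*u^2 - 0.0801*u - 0.0007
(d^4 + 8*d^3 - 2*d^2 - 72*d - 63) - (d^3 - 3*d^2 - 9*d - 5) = d^4 + 7*d^3 + d^2 - 63*d - 58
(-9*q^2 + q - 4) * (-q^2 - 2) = 9*q^4 - q^3 + 22*q^2 - 2*q + 8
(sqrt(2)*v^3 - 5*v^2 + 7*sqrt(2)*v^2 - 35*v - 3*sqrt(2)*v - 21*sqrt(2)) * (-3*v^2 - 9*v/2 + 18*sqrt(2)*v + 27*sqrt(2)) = -3*sqrt(2)*v^5 - 51*sqrt(2)*v^4/2 + 51*v^4 - 225*sqrt(2)*v^3/2 + 867*v^3/2 - 1377*sqrt(2)*v^2/2 + 855*v^2/2 - 1701*sqrt(2)*v/2 - 918*v - 1134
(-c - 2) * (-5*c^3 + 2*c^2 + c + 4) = 5*c^4 + 8*c^3 - 5*c^2 - 6*c - 8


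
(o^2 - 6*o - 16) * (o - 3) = o^3 - 9*o^2 + 2*o + 48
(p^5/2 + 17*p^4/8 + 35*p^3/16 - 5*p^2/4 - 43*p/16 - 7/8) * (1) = p^5/2 + 17*p^4/8 + 35*p^3/16 - 5*p^2/4 - 43*p/16 - 7/8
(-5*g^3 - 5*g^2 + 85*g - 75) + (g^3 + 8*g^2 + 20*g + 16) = -4*g^3 + 3*g^2 + 105*g - 59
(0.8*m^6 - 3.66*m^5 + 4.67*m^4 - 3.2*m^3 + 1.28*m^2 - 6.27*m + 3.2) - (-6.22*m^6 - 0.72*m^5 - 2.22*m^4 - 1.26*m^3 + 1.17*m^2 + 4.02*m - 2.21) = 7.02*m^6 - 2.94*m^5 + 6.89*m^4 - 1.94*m^3 + 0.11*m^2 - 10.29*m + 5.41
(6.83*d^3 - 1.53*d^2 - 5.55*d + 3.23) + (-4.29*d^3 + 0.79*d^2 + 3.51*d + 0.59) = 2.54*d^3 - 0.74*d^2 - 2.04*d + 3.82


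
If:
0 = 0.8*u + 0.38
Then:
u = -0.48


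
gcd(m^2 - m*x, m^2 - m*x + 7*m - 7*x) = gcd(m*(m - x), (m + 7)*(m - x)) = -m + x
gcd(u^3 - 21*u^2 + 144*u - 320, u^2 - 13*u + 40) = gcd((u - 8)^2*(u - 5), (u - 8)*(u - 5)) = u^2 - 13*u + 40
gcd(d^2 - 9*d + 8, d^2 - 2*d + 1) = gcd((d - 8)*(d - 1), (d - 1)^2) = d - 1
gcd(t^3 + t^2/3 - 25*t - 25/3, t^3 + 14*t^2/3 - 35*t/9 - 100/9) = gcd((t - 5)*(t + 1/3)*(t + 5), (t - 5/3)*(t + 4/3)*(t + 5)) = t + 5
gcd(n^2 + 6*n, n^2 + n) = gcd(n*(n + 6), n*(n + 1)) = n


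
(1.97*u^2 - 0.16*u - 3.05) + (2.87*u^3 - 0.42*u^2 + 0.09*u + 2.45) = 2.87*u^3 + 1.55*u^2 - 0.07*u - 0.6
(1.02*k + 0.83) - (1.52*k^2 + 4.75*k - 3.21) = -1.52*k^2 - 3.73*k + 4.04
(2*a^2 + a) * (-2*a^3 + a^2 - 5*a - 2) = -4*a^5 - 9*a^3 - 9*a^2 - 2*a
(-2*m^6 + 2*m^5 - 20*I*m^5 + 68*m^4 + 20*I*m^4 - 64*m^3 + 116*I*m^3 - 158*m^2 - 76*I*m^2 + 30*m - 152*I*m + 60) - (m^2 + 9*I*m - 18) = -2*m^6 + 2*m^5 - 20*I*m^5 + 68*m^4 + 20*I*m^4 - 64*m^3 + 116*I*m^3 - 159*m^2 - 76*I*m^2 + 30*m - 161*I*m + 78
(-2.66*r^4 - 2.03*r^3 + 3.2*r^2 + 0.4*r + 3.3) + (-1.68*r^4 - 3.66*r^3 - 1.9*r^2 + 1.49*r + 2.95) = -4.34*r^4 - 5.69*r^3 + 1.3*r^2 + 1.89*r + 6.25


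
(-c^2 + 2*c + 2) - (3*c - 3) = -c^2 - c + 5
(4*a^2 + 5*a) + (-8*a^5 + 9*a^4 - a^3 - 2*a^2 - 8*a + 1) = -8*a^5 + 9*a^4 - a^3 + 2*a^2 - 3*a + 1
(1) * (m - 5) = m - 5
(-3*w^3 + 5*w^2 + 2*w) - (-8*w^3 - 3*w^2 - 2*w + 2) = 5*w^3 + 8*w^2 + 4*w - 2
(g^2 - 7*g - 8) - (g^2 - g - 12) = 4 - 6*g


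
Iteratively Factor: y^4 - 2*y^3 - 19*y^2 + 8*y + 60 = (y + 2)*(y^3 - 4*y^2 - 11*y + 30) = (y - 2)*(y + 2)*(y^2 - 2*y - 15) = (y - 5)*(y - 2)*(y + 2)*(y + 3)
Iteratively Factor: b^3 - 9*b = (b - 3)*(b^2 + 3*b) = (b - 3)*(b + 3)*(b)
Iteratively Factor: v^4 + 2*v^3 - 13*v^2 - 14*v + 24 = (v - 1)*(v^3 + 3*v^2 - 10*v - 24) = (v - 3)*(v - 1)*(v^2 + 6*v + 8) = (v - 3)*(v - 1)*(v + 4)*(v + 2)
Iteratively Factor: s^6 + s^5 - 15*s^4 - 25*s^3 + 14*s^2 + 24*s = (s + 3)*(s^5 - 2*s^4 - 9*s^3 + 2*s^2 + 8*s) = (s + 1)*(s + 3)*(s^4 - 3*s^3 - 6*s^2 + 8*s) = (s - 4)*(s + 1)*(s + 3)*(s^3 + s^2 - 2*s) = (s - 4)*(s - 1)*(s + 1)*(s + 3)*(s^2 + 2*s) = s*(s - 4)*(s - 1)*(s + 1)*(s + 3)*(s + 2)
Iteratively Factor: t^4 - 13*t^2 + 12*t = (t - 1)*(t^3 + t^2 - 12*t) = (t - 1)*(t + 4)*(t^2 - 3*t) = t*(t - 1)*(t + 4)*(t - 3)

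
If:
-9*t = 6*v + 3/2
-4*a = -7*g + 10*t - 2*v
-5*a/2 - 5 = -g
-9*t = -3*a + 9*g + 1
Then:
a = -1817/750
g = -317/300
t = 69/500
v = -457/1000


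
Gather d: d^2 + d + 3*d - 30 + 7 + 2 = d^2 + 4*d - 21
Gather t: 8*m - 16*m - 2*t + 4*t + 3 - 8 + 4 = -8*m + 2*t - 1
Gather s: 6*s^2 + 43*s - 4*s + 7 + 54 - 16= 6*s^2 + 39*s + 45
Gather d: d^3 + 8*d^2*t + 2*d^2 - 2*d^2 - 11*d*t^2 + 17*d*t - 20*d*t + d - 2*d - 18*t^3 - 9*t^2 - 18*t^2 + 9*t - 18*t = d^3 + 8*d^2*t + d*(-11*t^2 - 3*t - 1) - 18*t^3 - 27*t^2 - 9*t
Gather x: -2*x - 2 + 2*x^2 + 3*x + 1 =2*x^2 + x - 1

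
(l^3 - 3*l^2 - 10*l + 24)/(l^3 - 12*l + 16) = (l^2 - l - 12)/(l^2 + 2*l - 8)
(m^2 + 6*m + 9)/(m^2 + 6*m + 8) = (m^2 + 6*m + 9)/(m^2 + 6*m + 8)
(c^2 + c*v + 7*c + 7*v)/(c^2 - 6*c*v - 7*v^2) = (-c - 7)/(-c + 7*v)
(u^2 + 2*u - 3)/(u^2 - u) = (u + 3)/u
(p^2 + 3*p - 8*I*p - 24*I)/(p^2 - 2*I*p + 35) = (p^2 + p*(3 - 8*I) - 24*I)/(p^2 - 2*I*p + 35)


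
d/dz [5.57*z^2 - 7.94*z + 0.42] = 11.14*z - 7.94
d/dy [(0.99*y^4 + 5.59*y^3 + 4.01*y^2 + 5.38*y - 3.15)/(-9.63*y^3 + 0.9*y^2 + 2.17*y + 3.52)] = (-9.53370000000001*y^6 + 1.78199999999998*y^5 + 50.0922*y^4 + 141.8186*y^3 - 28.1134*y^2 + 33.9004*y + 25.7731)/(92.7369*y^6 - 17.334*y^5 - 40.9842*y^4 - 63.8892*y^3 + 11.0449*y^2 + 15.2768*y + 12.3904)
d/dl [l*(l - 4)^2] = (l - 4)*(3*l - 4)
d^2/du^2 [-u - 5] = 0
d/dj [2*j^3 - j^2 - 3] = 2*j*(3*j - 1)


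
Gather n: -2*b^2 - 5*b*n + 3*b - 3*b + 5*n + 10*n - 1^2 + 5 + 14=-2*b^2 + n*(15 - 5*b) + 18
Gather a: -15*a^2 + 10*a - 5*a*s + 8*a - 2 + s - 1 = -15*a^2 + a*(18 - 5*s) + s - 3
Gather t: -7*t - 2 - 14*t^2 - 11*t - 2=-14*t^2 - 18*t - 4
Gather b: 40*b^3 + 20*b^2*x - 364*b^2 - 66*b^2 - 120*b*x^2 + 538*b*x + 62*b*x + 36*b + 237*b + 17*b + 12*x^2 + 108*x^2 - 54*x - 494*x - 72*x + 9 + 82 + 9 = 40*b^3 + b^2*(20*x - 430) + b*(-120*x^2 + 600*x + 290) + 120*x^2 - 620*x + 100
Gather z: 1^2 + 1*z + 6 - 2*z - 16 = -z - 9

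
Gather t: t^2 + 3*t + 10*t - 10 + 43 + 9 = t^2 + 13*t + 42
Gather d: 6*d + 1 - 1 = 6*d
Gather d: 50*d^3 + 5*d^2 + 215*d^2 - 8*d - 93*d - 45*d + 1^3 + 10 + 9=50*d^3 + 220*d^2 - 146*d + 20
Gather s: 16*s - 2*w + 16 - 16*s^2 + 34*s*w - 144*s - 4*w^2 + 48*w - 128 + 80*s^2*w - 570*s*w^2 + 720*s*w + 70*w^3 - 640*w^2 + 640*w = s^2*(80*w - 16) + s*(-570*w^2 + 754*w - 128) + 70*w^3 - 644*w^2 + 686*w - 112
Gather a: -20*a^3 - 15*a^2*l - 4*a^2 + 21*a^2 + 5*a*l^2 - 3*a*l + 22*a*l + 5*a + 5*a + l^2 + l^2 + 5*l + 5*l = -20*a^3 + a^2*(17 - 15*l) + a*(5*l^2 + 19*l + 10) + 2*l^2 + 10*l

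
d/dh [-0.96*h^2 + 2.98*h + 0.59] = 2.98 - 1.92*h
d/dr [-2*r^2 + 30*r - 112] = 30 - 4*r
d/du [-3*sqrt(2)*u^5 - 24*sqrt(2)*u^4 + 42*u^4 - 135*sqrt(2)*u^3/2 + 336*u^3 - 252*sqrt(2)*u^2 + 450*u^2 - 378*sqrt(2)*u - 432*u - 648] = -15*sqrt(2)*u^4 - 96*sqrt(2)*u^3 + 168*u^3 - 405*sqrt(2)*u^2/2 + 1008*u^2 - 504*sqrt(2)*u + 900*u - 378*sqrt(2) - 432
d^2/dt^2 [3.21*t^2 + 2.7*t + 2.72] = 6.42000000000000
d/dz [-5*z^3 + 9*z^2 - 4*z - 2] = -15*z^2 + 18*z - 4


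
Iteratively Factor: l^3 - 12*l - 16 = (l + 2)*(l^2 - 2*l - 8) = (l - 4)*(l + 2)*(l + 2)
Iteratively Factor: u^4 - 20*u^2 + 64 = (u + 2)*(u^3 - 2*u^2 - 16*u + 32) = (u - 2)*(u + 2)*(u^2 - 16) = (u - 4)*(u - 2)*(u + 2)*(u + 4)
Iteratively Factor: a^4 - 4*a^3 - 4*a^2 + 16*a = (a + 2)*(a^3 - 6*a^2 + 8*a) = a*(a + 2)*(a^2 - 6*a + 8) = a*(a - 2)*(a + 2)*(a - 4)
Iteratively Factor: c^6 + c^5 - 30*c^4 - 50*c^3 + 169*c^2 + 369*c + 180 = (c + 1)*(c^5 - 30*c^3 - 20*c^2 + 189*c + 180) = (c - 3)*(c + 1)*(c^4 + 3*c^3 - 21*c^2 - 83*c - 60) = (c - 5)*(c - 3)*(c + 1)*(c^3 + 8*c^2 + 19*c + 12) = (c - 5)*(c - 3)*(c + 1)*(c + 4)*(c^2 + 4*c + 3) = (c - 5)*(c - 3)*(c + 1)^2*(c + 4)*(c + 3)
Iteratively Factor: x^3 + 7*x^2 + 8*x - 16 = (x + 4)*(x^2 + 3*x - 4) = (x + 4)^2*(x - 1)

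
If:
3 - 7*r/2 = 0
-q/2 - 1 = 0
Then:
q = -2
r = 6/7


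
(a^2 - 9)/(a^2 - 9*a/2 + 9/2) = 2*(a + 3)/(2*a - 3)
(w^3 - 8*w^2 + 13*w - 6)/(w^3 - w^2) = 1 - 7/w + 6/w^2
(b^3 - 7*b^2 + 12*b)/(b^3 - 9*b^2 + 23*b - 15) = b*(b - 4)/(b^2 - 6*b + 5)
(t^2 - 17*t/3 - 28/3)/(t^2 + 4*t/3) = (t - 7)/t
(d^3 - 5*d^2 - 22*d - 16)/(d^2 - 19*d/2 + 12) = 2*(d^2 + 3*d + 2)/(2*d - 3)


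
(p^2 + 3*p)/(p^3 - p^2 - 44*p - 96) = p/(p^2 - 4*p - 32)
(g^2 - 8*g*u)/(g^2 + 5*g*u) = (g - 8*u)/(g + 5*u)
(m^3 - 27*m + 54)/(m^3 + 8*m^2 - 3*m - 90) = (m - 3)/(m + 5)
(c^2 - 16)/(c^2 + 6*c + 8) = (c - 4)/(c + 2)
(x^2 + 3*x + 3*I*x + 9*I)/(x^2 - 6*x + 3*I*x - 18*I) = (x + 3)/(x - 6)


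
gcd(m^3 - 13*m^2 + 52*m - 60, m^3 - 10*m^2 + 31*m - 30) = m^2 - 7*m + 10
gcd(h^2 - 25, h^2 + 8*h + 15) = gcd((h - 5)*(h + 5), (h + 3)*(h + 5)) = h + 5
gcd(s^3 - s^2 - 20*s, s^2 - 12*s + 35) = s - 5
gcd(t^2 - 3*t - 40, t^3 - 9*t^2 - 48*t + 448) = t - 8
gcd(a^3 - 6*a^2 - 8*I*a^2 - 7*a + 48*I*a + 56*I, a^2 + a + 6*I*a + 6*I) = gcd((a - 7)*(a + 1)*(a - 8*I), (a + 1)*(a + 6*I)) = a + 1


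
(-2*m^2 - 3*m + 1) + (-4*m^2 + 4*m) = -6*m^2 + m + 1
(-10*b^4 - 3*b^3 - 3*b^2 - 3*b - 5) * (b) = -10*b^5 - 3*b^4 - 3*b^3 - 3*b^2 - 5*b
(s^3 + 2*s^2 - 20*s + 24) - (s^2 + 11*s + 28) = s^3 + s^2 - 31*s - 4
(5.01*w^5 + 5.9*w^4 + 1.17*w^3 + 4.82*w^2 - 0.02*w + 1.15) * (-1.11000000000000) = -5.5611*w^5 - 6.549*w^4 - 1.2987*w^3 - 5.3502*w^2 + 0.0222*w - 1.2765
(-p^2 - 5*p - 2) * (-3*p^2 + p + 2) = 3*p^4 + 14*p^3 - p^2 - 12*p - 4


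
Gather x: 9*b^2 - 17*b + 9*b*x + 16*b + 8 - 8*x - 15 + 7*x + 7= 9*b^2 - b + x*(9*b - 1)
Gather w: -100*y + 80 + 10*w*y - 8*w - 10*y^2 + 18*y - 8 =w*(10*y - 8) - 10*y^2 - 82*y + 72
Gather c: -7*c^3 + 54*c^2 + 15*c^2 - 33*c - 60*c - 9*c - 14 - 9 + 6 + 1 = -7*c^3 + 69*c^2 - 102*c - 16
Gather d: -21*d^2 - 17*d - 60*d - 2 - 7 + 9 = -21*d^2 - 77*d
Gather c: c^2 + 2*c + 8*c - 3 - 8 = c^2 + 10*c - 11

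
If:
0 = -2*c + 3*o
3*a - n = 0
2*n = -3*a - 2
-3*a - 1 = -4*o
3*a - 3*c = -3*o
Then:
No Solution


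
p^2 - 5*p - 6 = (p - 6)*(p + 1)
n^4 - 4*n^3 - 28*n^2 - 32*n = n*(n - 8)*(n + 2)^2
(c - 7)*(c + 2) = c^2 - 5*c - 14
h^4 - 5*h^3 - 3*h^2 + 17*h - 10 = (h - 5)*(h - 1)^2*(h + 2)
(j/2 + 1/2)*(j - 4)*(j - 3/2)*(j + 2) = j^4/2 - 5*j^3/4 - 17*j^2/4 + 7*j/2 + 6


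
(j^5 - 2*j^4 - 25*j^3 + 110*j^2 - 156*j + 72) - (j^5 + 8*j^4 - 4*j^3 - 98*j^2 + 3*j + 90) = -10*j^4 - 21*j^3 + 208*j^2 - 159*j - 18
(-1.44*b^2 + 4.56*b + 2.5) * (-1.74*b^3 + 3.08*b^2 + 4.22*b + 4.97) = 2.5056*b^5 - 12.3696*b^4 + 3.618*b^3 + 19.7864*b^2 + 33.2132*b + 12.425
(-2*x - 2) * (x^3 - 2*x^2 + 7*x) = -2*x^4 + 2*x^3 - 10*x^2 - 14*x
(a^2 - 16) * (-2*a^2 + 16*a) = -2*a^4 + 16*a^3 + 32*a^2 - 256*a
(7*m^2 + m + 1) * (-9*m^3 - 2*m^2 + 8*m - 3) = -63*m^5 - 23*m^4 + 45*m^3 - 15*m^2 + 5*m - 3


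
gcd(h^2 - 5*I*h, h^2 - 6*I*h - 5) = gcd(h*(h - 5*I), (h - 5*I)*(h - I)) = h - 5*I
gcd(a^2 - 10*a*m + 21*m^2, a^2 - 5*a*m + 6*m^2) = a - 3*m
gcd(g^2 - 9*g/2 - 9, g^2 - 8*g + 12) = g - 6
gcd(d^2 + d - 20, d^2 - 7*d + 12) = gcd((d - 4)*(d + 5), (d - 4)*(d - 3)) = d - 4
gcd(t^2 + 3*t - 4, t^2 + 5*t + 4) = t + 4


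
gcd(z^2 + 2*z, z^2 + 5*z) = z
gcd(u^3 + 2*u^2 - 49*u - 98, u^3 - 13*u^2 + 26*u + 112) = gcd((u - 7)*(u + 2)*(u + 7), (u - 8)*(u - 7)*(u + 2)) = u^2 - 5*u - 14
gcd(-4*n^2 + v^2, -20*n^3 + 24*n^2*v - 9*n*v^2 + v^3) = -2*n + v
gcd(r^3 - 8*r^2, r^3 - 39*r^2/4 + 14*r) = r^2 - 8*r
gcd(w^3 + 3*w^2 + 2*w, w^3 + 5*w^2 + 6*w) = w^2 + 2*w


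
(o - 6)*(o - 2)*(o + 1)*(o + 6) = o^4 - o^3 - 38*o^2 + 36*o + 72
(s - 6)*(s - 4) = s^2 - 10*s + 24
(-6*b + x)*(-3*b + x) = 18*b^2 - 9*b*x + x^2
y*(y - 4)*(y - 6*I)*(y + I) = y^4 - 4*y^3 - 5*I*y^3 + 6*y^2 + 20*I*y^2 - 24*y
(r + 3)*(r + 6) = r^2 + 9*r + 18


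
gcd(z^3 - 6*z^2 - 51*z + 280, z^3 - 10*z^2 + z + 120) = z^2 - 13*z + 40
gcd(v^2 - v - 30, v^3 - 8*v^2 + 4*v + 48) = v - 6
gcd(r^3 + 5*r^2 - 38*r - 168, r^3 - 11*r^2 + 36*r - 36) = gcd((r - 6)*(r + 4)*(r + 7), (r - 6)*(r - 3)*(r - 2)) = r - 6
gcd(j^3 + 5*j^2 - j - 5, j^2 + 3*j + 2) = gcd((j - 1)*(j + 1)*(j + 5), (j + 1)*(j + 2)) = j + 1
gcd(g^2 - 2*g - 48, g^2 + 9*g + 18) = g + 6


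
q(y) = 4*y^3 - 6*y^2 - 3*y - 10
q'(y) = 12*y^2 - 12*y - 3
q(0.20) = -10.81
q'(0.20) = -4.92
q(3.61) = 89.16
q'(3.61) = 110.07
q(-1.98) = -58.63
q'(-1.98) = 67.80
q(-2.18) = -73.42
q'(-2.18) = 80.19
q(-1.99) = -59.31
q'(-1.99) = 68.40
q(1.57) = -14.02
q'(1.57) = 7.74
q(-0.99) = -16.79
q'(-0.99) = 20.64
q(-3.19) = -191.33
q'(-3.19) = 157.39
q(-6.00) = -1072.00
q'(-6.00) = 501.00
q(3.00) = 35.00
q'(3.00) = 69.00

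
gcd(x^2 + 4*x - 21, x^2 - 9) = x - 3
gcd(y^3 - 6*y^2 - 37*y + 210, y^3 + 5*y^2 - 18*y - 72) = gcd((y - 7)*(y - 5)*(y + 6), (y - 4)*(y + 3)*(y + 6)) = y + 6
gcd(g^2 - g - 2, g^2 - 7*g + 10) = g - 2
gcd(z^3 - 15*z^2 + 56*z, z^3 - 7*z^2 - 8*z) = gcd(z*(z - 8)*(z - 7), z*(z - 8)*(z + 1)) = z^2 - 8*z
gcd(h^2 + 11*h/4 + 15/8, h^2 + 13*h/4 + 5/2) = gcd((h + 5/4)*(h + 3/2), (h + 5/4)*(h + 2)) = h + 5/4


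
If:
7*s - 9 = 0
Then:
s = 9/7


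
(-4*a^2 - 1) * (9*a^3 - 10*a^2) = -36*a^5 + 40*a^4 - 9*a^3 + 10*a^2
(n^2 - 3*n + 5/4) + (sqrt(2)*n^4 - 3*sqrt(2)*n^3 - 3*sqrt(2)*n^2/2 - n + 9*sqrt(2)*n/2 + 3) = sqrt(2)*n^4 - 3*sqrt(2)*n^3 - 3*sqrt(2)*n^2/2 + n^2 - 4*n + 9*sqrt(2)*n/2 + 17/4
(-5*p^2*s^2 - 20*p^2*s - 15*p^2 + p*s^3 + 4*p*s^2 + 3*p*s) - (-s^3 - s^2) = -5*p^2*s^2 - 20*p^2*s - 15*p^2 + p*s^3 + 4*p*s^2 + 3*p*s + s^3 + s^2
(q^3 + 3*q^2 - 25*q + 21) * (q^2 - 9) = q^5 + 3*q^4 - 34*q^3 - 6*q^2 + 225*q - 189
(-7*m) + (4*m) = -3*m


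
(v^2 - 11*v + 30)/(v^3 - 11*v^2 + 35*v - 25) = (v - 6)/(v^2 - 6*v + 5)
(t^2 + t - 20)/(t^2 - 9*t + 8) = (t^2 + t - 20)/(t^2 - 9*t + 8)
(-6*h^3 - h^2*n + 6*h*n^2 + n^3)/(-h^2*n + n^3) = (6*h + n)/n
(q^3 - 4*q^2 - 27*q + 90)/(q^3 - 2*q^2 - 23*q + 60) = (q - 6)/(q - 4)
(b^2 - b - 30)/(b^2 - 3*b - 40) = (b - 6)/(b - 8)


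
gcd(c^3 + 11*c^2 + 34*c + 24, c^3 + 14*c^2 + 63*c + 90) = c + 6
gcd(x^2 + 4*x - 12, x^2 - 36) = x + 6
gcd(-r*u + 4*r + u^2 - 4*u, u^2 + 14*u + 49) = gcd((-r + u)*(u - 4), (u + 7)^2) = 1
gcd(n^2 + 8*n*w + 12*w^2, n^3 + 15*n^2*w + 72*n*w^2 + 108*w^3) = n + 6*w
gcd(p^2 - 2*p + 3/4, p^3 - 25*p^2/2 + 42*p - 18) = p - 1/2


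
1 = 1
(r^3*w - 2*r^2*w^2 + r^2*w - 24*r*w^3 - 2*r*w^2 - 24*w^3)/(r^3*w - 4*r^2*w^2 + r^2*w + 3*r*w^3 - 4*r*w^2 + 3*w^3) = (r^2 - 2*r*w - 24*w^2)/(r^2 - 4*r*w + 3*w^2)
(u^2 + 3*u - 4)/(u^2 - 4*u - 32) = (u - 1)/(u - 8)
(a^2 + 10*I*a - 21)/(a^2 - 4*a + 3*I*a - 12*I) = (a + 7*I)/(a - 4)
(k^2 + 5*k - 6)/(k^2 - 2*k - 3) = (-k^2 - 5*k + 6)/(-k^2 + 2*k + 3)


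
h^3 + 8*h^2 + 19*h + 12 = (h + 1)*(h + 3)*(h + 4)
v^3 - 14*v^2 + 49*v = v*(v - 7)^2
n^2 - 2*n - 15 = (n - 5)*(n + 3)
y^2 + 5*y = y*(y + 5)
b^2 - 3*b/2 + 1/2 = (b - 1)*(b - 1/2)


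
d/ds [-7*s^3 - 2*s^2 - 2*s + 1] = -21*s^2 - 4*s - 2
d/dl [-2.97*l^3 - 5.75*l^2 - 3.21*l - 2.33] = -8.91*l^2 - 11.5*l - 3.21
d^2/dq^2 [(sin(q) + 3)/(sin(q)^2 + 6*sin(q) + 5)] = (-sin(q)^5 - 6*sin(q)^4 - 22*sin(q)^3 + 143*sin(q) + 126)/(sin(q)^2 + 6*sin(q) + 5)^3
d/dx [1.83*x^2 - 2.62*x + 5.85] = 3.66*x - 2.62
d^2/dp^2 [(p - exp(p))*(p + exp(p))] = 2 - 4*exp(2*p)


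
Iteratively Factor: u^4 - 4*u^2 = (u)*(u^3 - 4*u) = u*(u + 2)*(u^2 - 2*u) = u^2*(u + 2)*(u - 2)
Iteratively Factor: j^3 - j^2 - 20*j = (j - 5)*(j^2 + 4*j) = j*(j - 5)*(j + 4)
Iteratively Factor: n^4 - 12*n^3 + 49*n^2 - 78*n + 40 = (n - 1)*(n^3 - 11*n^2 + 38*n - 40) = (n - 4)*(n - 1)*(n^2 - 7*n + 10) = (n - 5)*(n - 4)*(n - 1)*(n - 2)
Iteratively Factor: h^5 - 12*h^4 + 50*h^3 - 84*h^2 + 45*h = (h - 1)*(h^4 - 11*h^3 + 39*h^2 - 45*h) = (h - 3)*(h - 1)*(h^3 - 8*h^2 + 15*h) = (h - 3)^2*(h - 1)*(h^2 - 5*h) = h*(h - 3)^2*(h - 1)*(h - 5)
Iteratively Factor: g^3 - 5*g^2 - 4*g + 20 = (g - 5)*(g^2 - 4) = (g - 5)*(g + 2)*(g - 2)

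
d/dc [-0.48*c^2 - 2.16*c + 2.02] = -0.96*c - 2.16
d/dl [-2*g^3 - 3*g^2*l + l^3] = -3*g^2 + 3*l^2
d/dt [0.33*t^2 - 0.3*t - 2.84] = 0.66*t - 0.3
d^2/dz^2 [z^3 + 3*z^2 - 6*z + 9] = 6*z + 6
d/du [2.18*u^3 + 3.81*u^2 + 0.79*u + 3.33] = 6.54*u^2 + 7.62*u + 0.79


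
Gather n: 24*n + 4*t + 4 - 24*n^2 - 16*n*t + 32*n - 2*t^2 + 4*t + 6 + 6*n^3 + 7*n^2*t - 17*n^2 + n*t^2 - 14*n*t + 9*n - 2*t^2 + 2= 6*n^3 + n^2*(7*t - 41) + n*(t^2 - 30*t + 65) - 4*t^2 + 8*t + 12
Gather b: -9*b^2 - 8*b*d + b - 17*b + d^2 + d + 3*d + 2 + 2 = -9*b^2 + b*(-8*d - 16) + d^2 + 4*d + 4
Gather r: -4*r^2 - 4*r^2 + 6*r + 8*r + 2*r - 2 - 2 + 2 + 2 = -8*r^2 + 16*r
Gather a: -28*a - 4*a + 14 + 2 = 16 - 32*a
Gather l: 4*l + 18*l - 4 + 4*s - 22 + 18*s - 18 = 22*l + 22*s - 44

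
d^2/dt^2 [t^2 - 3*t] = 2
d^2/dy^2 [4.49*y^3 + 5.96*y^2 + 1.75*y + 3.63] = 26.94*y + 11.92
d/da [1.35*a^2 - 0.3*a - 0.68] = 2.7*a - 0.3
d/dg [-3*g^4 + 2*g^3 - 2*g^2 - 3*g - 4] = -12*g^3 + 6*g^2 - 4*g - 3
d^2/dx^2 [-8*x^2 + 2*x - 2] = -16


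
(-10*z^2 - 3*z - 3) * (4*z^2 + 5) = -40*z^4 - 12*z^3 - 62*z^2 - 15*z - 15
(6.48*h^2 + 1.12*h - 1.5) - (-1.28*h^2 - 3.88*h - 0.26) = 7.76*h^2 + 5.0*h - 1.24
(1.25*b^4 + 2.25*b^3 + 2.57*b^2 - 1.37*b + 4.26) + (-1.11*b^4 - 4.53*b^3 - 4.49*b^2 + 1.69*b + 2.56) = 0.14*b^4 - 2.28*b^3 - 1.92*b^2 + 0.32*b + 6.82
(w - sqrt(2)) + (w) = 2*w - sqrt(2)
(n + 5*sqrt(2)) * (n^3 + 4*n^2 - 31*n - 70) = n^4 + 4*n^3 + 5*sqrt(2)*n^3 - 31*n^2 + 20*sqrt(2)*n^2 - 155*sqrt(2)*n - 70*n - 350*sqrt(2)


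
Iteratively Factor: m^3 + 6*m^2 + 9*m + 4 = (m + 1)*(m^2 + 5*m + 4) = (m + 1)*(m + 4)*(m + 1)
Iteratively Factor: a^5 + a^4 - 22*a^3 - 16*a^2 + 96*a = (a + 3)*(a^4 - 2*a^3 - 16*a^2 + 32*a) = (a - 2)*(a + 3)*(a^3 - 16*a) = a*(a - 2)*(a + 3)*(a^2 - 16) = a*(a - 2)*(a + 3)*(a + 4)*(a - 4)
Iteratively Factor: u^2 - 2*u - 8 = (u - 4)*(u + 2)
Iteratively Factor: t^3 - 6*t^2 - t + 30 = (t + 2)*(t^2 - 8*t + 15) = (t - 3)*(t + 2)*(t - 5)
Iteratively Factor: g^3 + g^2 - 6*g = (g)*(g^2 + g - 6) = g*(g - 2)*(g + 3)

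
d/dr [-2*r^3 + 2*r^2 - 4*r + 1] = -6*r^2 + 4*r - 4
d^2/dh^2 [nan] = 0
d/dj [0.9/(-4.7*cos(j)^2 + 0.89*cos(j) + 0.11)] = (0.801 - 8.46*cos(j))*sin(j)/(-4.7*cos(j)^2 + 0.89*cos(j) + 0.11)^2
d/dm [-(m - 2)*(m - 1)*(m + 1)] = -3*m^2 + 4*m + 1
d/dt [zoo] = 0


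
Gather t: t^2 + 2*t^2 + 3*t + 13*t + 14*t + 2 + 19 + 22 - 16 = 3*t^2 + 30*t + 27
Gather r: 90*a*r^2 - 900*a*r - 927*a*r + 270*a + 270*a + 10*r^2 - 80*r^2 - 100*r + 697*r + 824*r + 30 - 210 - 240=540*a + r^2*(90*a - 70) + r*(1421 - 1827*a) - 420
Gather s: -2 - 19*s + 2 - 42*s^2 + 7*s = -42*s^2 - 12*s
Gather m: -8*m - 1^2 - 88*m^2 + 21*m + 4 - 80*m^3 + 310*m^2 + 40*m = -80*m^3 + 222*m^2 + 53*m + 3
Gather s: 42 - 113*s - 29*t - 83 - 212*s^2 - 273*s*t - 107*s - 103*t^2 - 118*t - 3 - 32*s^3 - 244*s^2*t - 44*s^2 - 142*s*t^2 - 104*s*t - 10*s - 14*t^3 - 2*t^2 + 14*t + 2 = -32*s^3 + s^2*(-244*t - 256) + s*(-142*t^2 - 377*t - 230) - 14*t^3 - 105*t^2 - 133*t - 42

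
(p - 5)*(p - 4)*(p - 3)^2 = p^4 - 15*p^3 + 83*p^2 - 201*p + 180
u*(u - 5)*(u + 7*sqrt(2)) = u^3 - 5*u^2 + 7*sqrt(2)*u^2 - 35*sqrt(2)*u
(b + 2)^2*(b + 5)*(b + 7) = b^4 + 16*b^3 + 87*b^2 + 188*b + 140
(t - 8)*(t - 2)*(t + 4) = t^3 - 6*t^2 - 24*t + 64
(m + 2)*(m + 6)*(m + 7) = m^3 + 15*m^2 + 68*m + 84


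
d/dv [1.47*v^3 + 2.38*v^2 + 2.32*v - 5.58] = 4.41*v^2 + 4.76*v + 2.32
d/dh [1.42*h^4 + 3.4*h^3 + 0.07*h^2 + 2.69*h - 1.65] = 5.68*h^3 + 10.2*h^2 + 0.14*h + 2.69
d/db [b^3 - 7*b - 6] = 3*b^2 - 7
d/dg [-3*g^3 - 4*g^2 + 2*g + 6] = -9*g^2 - 8*g + 2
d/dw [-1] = 0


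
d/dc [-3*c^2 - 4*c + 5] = -6*c - 4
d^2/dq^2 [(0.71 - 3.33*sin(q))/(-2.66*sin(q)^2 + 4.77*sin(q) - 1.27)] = (-23.561748*sin(q)^5 - 22.157002*sin(q)^4 + 87.594066*sin(q)^3 - 43.754392*sin(q)^2 - 14.514552*sin(q) + 12.83354)/(18.821096*sin(q)^6 - 101.251836*sin(q)^5 + 208.526178*sin(q)^4 - 205.215417*sin(q)^3 + 99.559491*sin(q)^2 - 23.080599*sin(q) + 2.048383)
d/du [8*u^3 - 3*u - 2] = 24*u^2 - 3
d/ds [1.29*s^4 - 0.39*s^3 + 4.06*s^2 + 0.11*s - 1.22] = 5.16*s^3 - 1.17*s^2 + 8.12*s + 0.11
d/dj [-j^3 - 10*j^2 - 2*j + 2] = -3*j^2 - 20*j - 2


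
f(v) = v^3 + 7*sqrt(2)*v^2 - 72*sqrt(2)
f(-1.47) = -83.61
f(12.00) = 3051.70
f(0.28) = -101.03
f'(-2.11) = -28.42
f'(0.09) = 1.81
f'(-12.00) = 194.41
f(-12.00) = -404.30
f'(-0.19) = -3.65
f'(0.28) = 5.78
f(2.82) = -0.67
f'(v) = 3*v^2 + 14*sqrt(2)*v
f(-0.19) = -101.47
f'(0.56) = 12.03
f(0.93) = -92.46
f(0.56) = -98.54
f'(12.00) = 669.59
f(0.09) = -101.74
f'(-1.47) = -22.62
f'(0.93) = 21.01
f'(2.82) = 79.69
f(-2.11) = -67.14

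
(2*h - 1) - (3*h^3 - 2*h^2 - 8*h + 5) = -3*h^3 + 2*h^2 + 10*h - 6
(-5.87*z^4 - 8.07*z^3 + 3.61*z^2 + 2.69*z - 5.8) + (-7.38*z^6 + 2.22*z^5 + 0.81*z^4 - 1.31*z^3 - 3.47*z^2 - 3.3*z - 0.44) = -7.38*z^6 + 2.22*z^5 - 5.06*z^4 - 9.38*z^3 + 0.14*z^2 - 0.61*z - 6.24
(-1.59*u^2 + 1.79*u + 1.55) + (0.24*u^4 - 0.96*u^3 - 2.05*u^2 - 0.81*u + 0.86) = 0.24*u^4 - 0.96*u^3 - 3.64*u^2 + 0.98*u + 2.41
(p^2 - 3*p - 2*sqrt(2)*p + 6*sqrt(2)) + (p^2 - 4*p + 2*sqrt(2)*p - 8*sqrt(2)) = 2*p^2 - 7*p - 2*sqrt(2)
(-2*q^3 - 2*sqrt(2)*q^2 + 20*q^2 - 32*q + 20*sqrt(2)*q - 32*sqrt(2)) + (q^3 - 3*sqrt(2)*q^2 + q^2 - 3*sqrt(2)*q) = -q^3 - 5*sqrt(2)*q^2 + 21*q^2 - 32*q + 17*sqrt(2)*q - 32*sqrt(2)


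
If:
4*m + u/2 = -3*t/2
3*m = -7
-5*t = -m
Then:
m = -7/3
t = -7/15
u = 301/15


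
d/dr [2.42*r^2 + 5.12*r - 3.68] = 4.84*r + 5.12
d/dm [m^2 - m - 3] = 2*m - 1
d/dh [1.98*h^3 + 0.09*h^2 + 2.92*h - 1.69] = 5.94*h^2 + 0.18*h + 2.92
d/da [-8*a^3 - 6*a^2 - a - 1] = -24*a^2 - 12*a - 1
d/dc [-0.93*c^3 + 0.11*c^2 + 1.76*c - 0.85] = -2.79*c^2 + 0.22*c + 1.76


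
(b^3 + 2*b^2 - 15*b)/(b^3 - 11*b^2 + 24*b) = (b + 5)/(b - 8)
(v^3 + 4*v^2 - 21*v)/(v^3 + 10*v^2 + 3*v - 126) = v/(v + 6)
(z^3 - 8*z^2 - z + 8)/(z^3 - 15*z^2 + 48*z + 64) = (z - 1)/(z - 8)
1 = 1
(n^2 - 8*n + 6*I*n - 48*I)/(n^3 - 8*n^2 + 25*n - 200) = (n + 6*I)/(n^2 + 25)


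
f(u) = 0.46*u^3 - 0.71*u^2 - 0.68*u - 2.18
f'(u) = 1.38*u^2 - 1.42*u - 0.68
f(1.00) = -3.11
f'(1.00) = -0.72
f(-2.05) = -7.73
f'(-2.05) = 8.03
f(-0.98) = -2.63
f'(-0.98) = 2.04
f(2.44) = -1.38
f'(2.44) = 4.07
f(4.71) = 26.93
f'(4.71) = 23.25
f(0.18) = -2.32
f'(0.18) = -0.89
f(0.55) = -2.69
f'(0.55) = -1.04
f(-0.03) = -2.16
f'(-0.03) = -0.64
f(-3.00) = -18.95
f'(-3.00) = 16.00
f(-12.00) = -891.14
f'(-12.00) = 215.08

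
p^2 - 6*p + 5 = (p - 5)*(p - 1)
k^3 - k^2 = k^2*(k - 1)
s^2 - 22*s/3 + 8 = (s - 6)*(s - 4/3)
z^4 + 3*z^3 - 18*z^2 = z^2*(z - 3)*(z + 6)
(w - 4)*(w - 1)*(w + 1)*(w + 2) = w^4 - 2*w^3 - 9*w^2 + 2*w + 8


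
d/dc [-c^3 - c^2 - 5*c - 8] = -3*c^2 - 2*c - 5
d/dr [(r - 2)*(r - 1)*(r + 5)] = 3*r^2 + 4*r - 13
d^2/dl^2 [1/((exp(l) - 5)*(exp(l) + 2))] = (4*exp(3*l) - 9*exp(2*l) + 49*exp(l) - 30)*exp(l)/(exp(6*l) - 9*exp(5*l) - 3*exp(4*l) + 153*exp(3*l) + 30*exp(2*l) - 900*exp(l) - 1000)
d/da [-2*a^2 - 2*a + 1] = -4*a - 2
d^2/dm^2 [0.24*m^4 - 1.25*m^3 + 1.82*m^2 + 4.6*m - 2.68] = 2.88*m^2 - 7.5*m + 3.64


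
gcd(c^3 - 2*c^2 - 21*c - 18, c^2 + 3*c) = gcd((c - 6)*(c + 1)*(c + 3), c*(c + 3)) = c + 3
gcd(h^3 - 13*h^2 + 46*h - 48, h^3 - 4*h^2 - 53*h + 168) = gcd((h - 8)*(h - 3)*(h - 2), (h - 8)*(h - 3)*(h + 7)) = h^2 - 11*h + 24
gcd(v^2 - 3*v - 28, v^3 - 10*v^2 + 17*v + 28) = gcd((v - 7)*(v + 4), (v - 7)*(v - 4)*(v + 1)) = v - 7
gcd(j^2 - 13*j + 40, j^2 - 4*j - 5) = j - 5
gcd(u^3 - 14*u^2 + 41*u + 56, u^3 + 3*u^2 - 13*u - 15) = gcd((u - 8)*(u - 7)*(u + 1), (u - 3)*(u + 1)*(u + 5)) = u + 1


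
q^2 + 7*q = q*(q + 7)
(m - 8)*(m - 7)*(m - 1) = m^3 - 16*m^2 + 71*m - 56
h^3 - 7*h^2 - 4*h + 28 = (h - 7)*(h - 2)*(h + 2)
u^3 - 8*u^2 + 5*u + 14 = (u - 7)*(u - 2)*(u + 1)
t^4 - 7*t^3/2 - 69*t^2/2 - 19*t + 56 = (t - 8)*(t - 1)*(t + 2)*(t + 7/2)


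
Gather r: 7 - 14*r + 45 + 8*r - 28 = 24 - 6*r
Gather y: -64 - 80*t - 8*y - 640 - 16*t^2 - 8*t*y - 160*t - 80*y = -16*t^2 - 240*t + y*(-8*t - 88) - 704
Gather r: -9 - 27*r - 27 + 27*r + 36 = 0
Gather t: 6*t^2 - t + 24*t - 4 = 6*t^2 + 23*t - 4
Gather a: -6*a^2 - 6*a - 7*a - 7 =-6*a^2 - 13*a - 7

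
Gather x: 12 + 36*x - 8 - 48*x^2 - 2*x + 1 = -48*x^2 + 34*x + 5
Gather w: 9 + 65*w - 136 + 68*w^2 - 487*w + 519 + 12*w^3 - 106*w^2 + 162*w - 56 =12*w^3 - 38*w^2 - 260*w + 336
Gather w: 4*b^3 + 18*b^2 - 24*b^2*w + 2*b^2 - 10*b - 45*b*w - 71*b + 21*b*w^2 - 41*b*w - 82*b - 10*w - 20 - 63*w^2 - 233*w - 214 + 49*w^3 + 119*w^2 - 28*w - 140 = 4*b^3 + 20*b^2 - 163*b + 49*w^3 + w^2*(21*b + 56) + w*(-24*b^2 - 86*b - 271) - 374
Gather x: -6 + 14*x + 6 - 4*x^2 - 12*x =-4*x^2 + 2*x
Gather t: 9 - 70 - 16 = -77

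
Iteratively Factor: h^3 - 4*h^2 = (h - 4)*(h^2) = h*(h - 4)*(h)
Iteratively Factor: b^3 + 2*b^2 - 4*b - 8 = (b - 2)*(b^2 + 4*b + 4) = (b - 2)*(b + 2)*(b + 2)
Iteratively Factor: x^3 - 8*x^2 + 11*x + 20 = (x + 1)*(x^2 - 9*x + 20) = (x - 4)*(x + 1)*(x - 5)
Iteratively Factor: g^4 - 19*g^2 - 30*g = (g + 3)*(g^3 - 3*g^2 - 10*g) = (g - 5)*(g + 3)*(g^2 + 2*g) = g*(g - 5)*(g + 3)*(g + 2)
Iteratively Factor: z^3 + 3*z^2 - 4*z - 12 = (z + 2)*(z^2 + z - 6) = (z - 2)*(z + 2)*(z + 3)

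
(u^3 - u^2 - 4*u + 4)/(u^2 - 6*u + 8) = (u^2 + u - 2)/(u - 4)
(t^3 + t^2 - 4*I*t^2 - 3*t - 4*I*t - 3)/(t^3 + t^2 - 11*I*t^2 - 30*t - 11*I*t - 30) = (t^2 - 4*I*t - 3)/(t^2 - 11*I*t - 30)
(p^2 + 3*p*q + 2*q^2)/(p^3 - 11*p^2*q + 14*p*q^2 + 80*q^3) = (p + q)/(p^2 - 13*p*q + 40*q^2)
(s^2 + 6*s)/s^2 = (s + 6)/s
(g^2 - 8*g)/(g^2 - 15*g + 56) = g/(g - 7)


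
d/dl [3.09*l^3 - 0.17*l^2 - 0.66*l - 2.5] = 9.27*l^2 - 0.34*l - 0.66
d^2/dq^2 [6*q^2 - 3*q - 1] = 12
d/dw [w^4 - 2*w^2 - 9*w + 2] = 4*w^3 - 4*w - 9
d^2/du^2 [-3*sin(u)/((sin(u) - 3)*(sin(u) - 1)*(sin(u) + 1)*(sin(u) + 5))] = (27*sin(u)^7/cos(u)^4 + 66*sin(u)^6/cos(u)^4 - 57*sin(u)^5/cos(u)^4 + 15*sin(u)/cos(u)^2 + 3630*sin(u)/cos(u)^4 - 264*tan(u)^4 + 990/cos(u)^2 - 810/cos(u)^4)/((sin(u) - 3)^3*(sin(u) + 5)^3)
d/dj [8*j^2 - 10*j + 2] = 16*j - 10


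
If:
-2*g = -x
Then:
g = x/2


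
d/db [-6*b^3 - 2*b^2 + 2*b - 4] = -18*b^2 - 4*b + 2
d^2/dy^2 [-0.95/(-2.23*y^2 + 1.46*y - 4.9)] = (-9.44851*y^2 + 6.18602*y + 0.95*(4.46*y - 1.46)*(8.92*y - 2.92) - 20.7613)/(2.23*y^2 - 1.46*y + 4.9)^3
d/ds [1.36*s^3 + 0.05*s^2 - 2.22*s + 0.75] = 4.08*s^2 + 0.1*s - 2.22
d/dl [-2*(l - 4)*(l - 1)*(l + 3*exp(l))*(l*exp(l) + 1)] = -2*(l - 4)*(l - 1)*(l + 1)*(l + 3*exp(l))*exp(l) - 2*(l - 4)*(l - 1)*(l*exp(l) + 1)*(3*exp(l) + 1) - 2*(l - 4)*(l + 3*exp(l))*(l*exp(l) + 1) - 2*(l - 1)*(l + 3*exp(l))*(l*exp(l) + 1)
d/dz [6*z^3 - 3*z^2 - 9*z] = 18*z^2 - 6*z - 9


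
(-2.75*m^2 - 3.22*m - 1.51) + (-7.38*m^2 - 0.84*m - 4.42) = -10.13*m^2 - 4.06*m - 5.93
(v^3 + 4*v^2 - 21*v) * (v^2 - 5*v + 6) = v^5 - v^4 - 35*v^3 + 129*v^2 - 126*v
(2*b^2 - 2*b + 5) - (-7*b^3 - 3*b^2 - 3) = 7*b^3 + 5*b^2 - 2*b + 8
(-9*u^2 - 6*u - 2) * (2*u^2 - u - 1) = -18*u^4 - 3*u^3 + 11*u^2 + 8*u + 2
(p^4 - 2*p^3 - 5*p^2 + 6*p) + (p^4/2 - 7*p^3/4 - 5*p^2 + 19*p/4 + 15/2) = 3*p^4/2 - 15*p^3/4 - 10*p^2 + 43*p/4 + 15/2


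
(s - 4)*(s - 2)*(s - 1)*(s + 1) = s^4 - 6*s^3 + 7*s^2 + 6*s - 8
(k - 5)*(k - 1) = k^2 - 6*k + 5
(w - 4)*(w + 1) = w^2 - 3*w - 4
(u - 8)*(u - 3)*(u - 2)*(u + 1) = u^4 - 12*u^3 + 33*u^2 - 2*u - 48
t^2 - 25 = (t - 5)*(t + 5)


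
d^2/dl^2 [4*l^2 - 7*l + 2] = 8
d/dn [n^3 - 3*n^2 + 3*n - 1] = 3*n^2 - 6*n + 3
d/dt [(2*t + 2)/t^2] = 2*(-t - 2)/t^3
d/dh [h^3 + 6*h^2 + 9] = 3*h*(h + 4)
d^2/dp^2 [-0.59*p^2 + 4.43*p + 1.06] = -1.18000000000000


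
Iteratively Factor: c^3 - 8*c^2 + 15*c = (c - 3)*(c^2 - 5*c) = c*(c - 3)*(c - 5)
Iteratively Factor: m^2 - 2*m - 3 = (m + 1)*(m - 3)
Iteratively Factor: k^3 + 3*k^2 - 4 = (k + 2)*(k^2 + k - 2) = (k - 1)*(k + 2)*(k + 2)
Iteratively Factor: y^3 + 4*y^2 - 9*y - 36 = (y + 3)*(y^2 + y - 12) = (y + 3)*(y + 4)*(y - 3)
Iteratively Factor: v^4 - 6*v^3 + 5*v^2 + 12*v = (v - 3)*(v^3 - 3*v^2 - 4*v) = v*(v - 3)*(v^2 - 3*v - 4) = v*(v - 4)*(v - 3)*(v + 1)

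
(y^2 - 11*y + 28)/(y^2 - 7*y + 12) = (y - 7)/(y - 3)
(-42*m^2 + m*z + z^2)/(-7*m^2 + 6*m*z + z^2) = (-6*m + z)/(-m + z)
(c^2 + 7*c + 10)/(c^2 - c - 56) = (c^2 + 7*c + 10)/(c^2 - c - 56)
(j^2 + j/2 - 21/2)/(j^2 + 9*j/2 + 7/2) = (j - 3)/(j + 1)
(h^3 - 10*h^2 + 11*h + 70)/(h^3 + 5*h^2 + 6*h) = (h^2 - 12*h + 35)/(h*(h + 3))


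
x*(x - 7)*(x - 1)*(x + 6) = x^4 - 2*x^3 - 41*x^2 + 42*x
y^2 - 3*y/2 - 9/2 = (y - 3)*(y + 3/2)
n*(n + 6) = n^2 + 6*n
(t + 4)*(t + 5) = t^2 + 9*t + 20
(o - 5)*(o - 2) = o^2 - 7*o + 10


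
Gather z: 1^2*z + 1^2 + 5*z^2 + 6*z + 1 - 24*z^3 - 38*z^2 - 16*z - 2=-24*z^3 - 33*z^2 - 9*z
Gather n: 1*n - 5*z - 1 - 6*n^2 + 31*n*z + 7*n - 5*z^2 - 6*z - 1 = -6*n^2 + n*(31*z + 8) - 5*z^2 - 11*z - 2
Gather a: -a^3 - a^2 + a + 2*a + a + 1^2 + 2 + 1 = -a^3 - a^2 + 4*a + 4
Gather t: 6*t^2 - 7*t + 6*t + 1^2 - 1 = 6*t^2 - t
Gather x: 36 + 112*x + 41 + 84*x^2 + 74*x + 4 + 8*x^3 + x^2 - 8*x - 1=8*x^3 + 85*x^2 + 178*x + 80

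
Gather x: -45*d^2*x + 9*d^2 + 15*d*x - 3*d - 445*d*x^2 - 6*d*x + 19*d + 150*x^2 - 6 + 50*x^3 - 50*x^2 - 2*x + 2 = 9*d^2 + 16*d + 50*x^3 + x^2*(100 - 445*d) + x*(-45*d^2 + 9*d - 2) - 4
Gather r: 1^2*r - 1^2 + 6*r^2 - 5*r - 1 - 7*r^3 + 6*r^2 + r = -7*r^3 + 12*r^2 - 3*r - 2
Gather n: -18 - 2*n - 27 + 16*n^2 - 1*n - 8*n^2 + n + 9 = 8*n^2 - 2*n - 36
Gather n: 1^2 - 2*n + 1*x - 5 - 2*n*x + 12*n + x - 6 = n*(10 - 2*x) + 2*x - 10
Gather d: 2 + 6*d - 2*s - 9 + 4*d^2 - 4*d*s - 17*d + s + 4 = 4*d^2 + d*(-4*s - 11) - s - 3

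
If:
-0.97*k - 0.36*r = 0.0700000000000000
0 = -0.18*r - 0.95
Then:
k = 1.89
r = -5.28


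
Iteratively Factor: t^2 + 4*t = (t + 4)*(t)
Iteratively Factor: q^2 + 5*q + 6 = (q + 3)*(q + 2)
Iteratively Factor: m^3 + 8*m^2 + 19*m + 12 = (m + 1)*(m^2 + 7*m + 12) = (m + 1)*(m + 4)*(m + 3)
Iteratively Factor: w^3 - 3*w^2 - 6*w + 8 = (w - 4)*(w^2 + w - 2) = (w - 4)*(w - 1)*(w + 2)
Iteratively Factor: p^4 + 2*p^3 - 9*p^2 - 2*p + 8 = (p + 1)*(p^3 + p^2 - 10*p + 8) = (p + 1)*(p + 4)*(p^2 - 3*p + 2) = (p - 2)*(p + 1)*(p + 4)*(p - 1)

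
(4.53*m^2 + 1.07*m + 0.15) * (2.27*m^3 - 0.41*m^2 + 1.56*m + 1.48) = 10.2831*m^5 + 0.5716*m^4 + 6.9686*m^3 + 8.3121*m^2 + 1.8176*m + 0.222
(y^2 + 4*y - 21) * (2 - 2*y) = -2*y^3 - 6*y^2 + 50*y - 42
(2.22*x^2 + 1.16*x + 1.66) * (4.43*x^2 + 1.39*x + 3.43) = 9.8346*x^4 + 8.2246*x^3 + 16.5808*x^2 + 6.2862*x + 5.6938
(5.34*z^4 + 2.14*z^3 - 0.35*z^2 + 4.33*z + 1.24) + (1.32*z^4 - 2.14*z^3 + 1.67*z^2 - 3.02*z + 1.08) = 6.66*z^4 + 1.32*z^2 + 1.31*z + 2.32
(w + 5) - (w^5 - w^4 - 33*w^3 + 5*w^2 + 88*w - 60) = -w^5 + w^4 + 33*w^3 - 5*w^2 - 87*w + 65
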